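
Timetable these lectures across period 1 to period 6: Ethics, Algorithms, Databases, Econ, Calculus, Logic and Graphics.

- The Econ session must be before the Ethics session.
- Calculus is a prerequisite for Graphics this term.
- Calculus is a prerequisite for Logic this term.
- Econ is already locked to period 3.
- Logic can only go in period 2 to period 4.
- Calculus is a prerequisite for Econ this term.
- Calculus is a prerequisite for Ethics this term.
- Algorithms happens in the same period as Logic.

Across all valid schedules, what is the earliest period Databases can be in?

Databases at period 1 is achievable: Graphics=period 2; Ethics=period 4; Algorithms=period 2; Logic=period 2; Databases=period 1; Calculus=period 1; Econ=period 3.

period 1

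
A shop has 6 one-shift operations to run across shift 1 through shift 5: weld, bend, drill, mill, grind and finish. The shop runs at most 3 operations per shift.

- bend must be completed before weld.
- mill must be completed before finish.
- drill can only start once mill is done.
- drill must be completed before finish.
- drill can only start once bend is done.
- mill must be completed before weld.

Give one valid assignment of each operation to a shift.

bend -> shift 1; mill -> shift 1; weld -> shift 2; drill -> shift 2; grind -> shift 1; finish -> shift 3

Checking: bend(shift 1) before drill(shift 2); mill(shift 1) before drill(shift 2); mill(shift 1) before weld(shift 2); mill(shift 1) before finish(shift 3); drill(shift 2) before finish(shift 3); bend(shift 1) before weld(shift 2); max 3 per shift (cap 3).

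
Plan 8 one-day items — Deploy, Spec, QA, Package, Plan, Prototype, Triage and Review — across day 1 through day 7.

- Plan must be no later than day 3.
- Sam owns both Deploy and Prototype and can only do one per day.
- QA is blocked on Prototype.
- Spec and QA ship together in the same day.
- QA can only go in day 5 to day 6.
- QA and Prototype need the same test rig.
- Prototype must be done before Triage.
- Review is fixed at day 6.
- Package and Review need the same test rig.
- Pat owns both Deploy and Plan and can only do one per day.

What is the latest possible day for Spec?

day 6

Spec must be in the same day as QA, which can't be before day 5, so Spec is at least day 5; Spec must be in the same day as QA, which can't be after day 6, so Spec is at most day 6.
Spec at day 6 is achievable: Deploy -> day 2, Review -> day 6, Package -> day 1, Plan -> day 1, Prototype -> day 1, Triage -> day 2, QA -> day 6, Spec -> day 6.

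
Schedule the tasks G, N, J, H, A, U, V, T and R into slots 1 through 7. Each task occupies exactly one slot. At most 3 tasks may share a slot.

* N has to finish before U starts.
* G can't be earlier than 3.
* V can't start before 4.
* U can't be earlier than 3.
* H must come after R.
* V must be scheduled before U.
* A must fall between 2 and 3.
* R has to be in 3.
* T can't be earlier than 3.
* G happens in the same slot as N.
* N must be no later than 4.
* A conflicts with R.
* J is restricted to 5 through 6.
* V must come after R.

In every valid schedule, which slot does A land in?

A's window is 2–3.
R is fixed at 3, and A can't share a slot with R.
So A must be 2.

2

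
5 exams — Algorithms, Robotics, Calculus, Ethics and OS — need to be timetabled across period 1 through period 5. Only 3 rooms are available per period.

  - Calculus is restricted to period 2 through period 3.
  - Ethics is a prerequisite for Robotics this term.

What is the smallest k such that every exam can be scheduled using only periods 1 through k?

The precedence chain requires at least 2 distinct periods.
With at most 3 per period and 5 exams, at least 2 periods are needed.
2 works (last occupied period: period 2): for example Ethics in period 1, Algorithms in period 1, Calculus in period 2, Robotics in period 2, OS in period 1.

2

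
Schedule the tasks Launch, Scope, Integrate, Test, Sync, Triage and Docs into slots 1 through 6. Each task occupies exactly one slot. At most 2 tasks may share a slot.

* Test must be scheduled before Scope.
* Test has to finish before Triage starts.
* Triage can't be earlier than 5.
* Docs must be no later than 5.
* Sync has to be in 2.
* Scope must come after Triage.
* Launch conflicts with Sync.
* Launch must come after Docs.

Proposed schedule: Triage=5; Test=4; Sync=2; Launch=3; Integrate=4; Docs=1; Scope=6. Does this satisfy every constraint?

Yes

Launch must come after Docs — holds.
Test has to finish before Triage starts — holds.
Scope must come after Triage — holds.
At most 2 tasks may share a slot — holds.
Launch conflicts with Sync — holds.
Triage can't be earlier than 5 — holds.
Docs must be no later than 5 — holds.
Sync has to be in 2 — holds.
Test must be scheduled before Scope — holds.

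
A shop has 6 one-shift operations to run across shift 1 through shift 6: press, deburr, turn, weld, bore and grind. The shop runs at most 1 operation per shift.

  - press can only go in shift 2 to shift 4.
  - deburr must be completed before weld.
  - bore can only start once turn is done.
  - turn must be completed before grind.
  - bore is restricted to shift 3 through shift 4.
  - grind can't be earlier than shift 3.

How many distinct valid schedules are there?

Splitting on press: it can be shift 2 (8), shift 3 (4), shift 4 (4). Listing each branch's schedules as (deburr, turn, weld, bore, grind) by shift number:
press=shift 2: (1,3,5,4,6) (1,3,6,4,5) (3,1,5,4,6) (3,1,6,4,5) (4,1,5,3,6) (4,1,6,3,5) (5,1,6,3,4) (5,1,6,4,3) — 8.
press=shift 3: (1,2,5,4,6) (1,2,6,4,5) (2,1,5,4,6) (2,1,6,4,5) — 4.
press=shift 4: (1,2,5,3,6) (1,2,6,3,5) (2,1,5,3,6) (2,1,6,3,5) — 4.
Summing: 8 + 4 + 4 = 16.

16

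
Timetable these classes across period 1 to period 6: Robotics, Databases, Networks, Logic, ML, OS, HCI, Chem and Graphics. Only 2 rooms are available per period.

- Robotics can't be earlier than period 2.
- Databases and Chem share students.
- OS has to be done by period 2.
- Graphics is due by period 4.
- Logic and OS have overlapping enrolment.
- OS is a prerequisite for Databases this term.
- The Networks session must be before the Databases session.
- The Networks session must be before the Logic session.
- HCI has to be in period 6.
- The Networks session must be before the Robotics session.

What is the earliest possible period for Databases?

Precedence pushes Databases to at least period 2.
Databases at period 2 is achievable: Graphics=period 2, Logic=period 3, HCI=period 6, Chem=period 4, Networks=period 1, OS=period 1, Robotics=period 3, Databases=period 2, ML=period 4.

period 2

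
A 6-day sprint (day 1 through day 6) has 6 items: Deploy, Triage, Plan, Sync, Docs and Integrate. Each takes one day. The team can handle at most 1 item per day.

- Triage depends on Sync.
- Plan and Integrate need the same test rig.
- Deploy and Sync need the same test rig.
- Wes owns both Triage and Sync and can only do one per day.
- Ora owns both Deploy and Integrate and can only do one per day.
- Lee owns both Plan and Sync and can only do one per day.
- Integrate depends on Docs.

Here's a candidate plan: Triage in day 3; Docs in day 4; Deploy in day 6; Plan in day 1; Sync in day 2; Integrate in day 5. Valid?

Yes, all constraints hold

Ora owns both Deploy and Integrate and can only do one per day — holds.
Deploy and Sync need the same test rig — holds.
Lee owns both Plan and Sync and can only do one per day — holds.
Plan and Integrate need the same test rig — holds.
Integrate depends on Docs — holds.
Triage depends on Sync — holds.
The team can handle at most 1 item per day — holds.
Wes owns both Triage and Sync and can only do one per day — holds.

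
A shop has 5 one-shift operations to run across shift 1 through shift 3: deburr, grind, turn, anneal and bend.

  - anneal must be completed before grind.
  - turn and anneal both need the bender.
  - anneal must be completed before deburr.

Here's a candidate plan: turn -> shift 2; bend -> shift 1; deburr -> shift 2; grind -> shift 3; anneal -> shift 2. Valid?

anneal must be completed before grind — holds.
anneal must be completed before deburr — violated.
turn and anneal both need the bender — violated.

No — it violates: turn and anneal both need the bender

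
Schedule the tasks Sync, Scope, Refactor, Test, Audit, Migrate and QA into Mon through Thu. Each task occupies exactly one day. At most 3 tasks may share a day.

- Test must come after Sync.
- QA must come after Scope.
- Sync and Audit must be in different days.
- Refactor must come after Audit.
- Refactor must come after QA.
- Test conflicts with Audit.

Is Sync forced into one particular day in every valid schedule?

No

Sync can be Mon (e.g. Scope in Mon, Migrate in Mon, QA in Tue, Sync in Mon, Test in Wed, Audit in Tue, Refactor in Wed) or Tue (e.g. Sync in Tue, Audit in Mon, Scope in Mon, Refactor in Wed, QA in Tue, Migrate in Mon, Test in Wed).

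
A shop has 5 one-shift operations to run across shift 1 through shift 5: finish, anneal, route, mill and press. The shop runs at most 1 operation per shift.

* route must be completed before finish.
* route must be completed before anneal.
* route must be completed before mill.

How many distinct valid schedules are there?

30

Splitting on finish: it can be shift 2 (6), shift 3 (8), shift 4 (8), shift 5 (8). Listing each branch's schedules as (anneal, route, mill, press) by shift number:
finish=shift 2: (3,1,4,5) (3,1,5,4) (4,1,3,5) (4,1,5,3) (5,1,3,4) (5,1,4,3) — 6.
finish=shift 3: (2,1,4,5) (2,1,5,4) (4,1,2,5) (4,1,5,2) (4,2,5,1) (5,1,2,4) (5,1,4,2) (5,2,4,1) — 8.
finish=shift 4: (2,1,3,5) (2,1,5,3) (3,1,2,5) (3,1,5,2) (3,2,5,1) (5,1,2,3) (5,1,3,2) (5,2,3,1) — 8.
finish=shift 5: (2,1,3,4) (2,1,4,3) (3,1,2,4) (3,1,4,2) (3,2,4,1) (4,1,2,3) (4,1,3,2) (4,2,3,1) — 8.
Summing: 6 + 8 + 8 + 8 = 30.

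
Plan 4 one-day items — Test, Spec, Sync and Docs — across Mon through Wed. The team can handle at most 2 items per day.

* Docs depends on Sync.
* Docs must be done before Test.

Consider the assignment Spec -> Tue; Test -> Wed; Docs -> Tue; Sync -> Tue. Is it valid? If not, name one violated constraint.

Docs depends on Sync — violated.
Docs must be done before Test — holds.
The team can handle at most 2 items per day — violated.

Invalid. The team can handle at most 2 items per day.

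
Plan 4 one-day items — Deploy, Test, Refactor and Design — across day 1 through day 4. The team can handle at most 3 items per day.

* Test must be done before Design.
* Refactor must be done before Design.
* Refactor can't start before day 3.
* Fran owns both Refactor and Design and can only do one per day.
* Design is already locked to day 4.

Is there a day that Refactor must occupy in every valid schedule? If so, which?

Refactor's window is day 3–day 4.
Design is fixed at day 4, and Refactor can't share a day with Design.
So Refactor must be day 3.

day 3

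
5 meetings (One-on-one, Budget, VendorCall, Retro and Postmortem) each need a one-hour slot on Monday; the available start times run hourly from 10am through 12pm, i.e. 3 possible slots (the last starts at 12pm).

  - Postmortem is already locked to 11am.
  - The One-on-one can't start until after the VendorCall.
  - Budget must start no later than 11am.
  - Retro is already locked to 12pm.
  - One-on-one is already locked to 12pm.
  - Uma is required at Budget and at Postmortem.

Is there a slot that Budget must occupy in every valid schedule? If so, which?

Budget's window is 10am–11am.
Postmortem is fixed at 11am, and Budget can't share a slot with Postmortem.
So Budget must be 10am.

10am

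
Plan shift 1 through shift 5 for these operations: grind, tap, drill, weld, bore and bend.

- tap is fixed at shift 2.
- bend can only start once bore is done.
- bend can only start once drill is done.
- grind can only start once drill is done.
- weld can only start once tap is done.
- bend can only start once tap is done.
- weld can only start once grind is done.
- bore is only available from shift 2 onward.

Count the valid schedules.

59

Splitting on grind: it can be shift 2 (18), shift 3 (24), shift 4 (17). Listing each branch's schedules as (tap, drill, weld, bore, bend) by shift number:
grind=shift 2: (2,1,3,2,3) (2,1,3,2,4) (2,1,3,2,5) (2,1,3,3,4) (2,1,3,3,5) (2,1,3,4,5) (2,1,4,2,3) (2,1,4,2,4) (2,1,4,2,5) (2,1,4,3,4) (2,1,4,3,5) (2,1,4,4,5) (2,1,5,2,3) (2,1,5,2,4) (2,1,5,2,5) (2,1,5,3,4) (2,1,5,3,5) (2,1,5,4,5) — 18.
grind=shift 3: (2,1,4,2,3) (2,1,4,2,4) (2,1,4,2,5) (2,1,4,3,4) (2,1,4,3,5) (2,1,4,4,5) (2,1,5,2,3) (2,1,5,2,4) (2,1,5,2,5) (2,1,5,3,4) (2,1,5,3,5) (2,1,5,4,5) (2,2,4,2,3) (2,2,4,2,4) (2,2,4,2,5) (2,2,4,3,4) (2,2,4,3,5) (2,2,4,4,5) (2,2,5,2,3) (2,2,5,2,4) (2,2,5,2,5) (2,2,5,3,4) (2,2,5,3,5) (2,2,5,4,5) — 24.
grind=shift 4: (2,1,5,2,3) (2,1,5,2,4) (2,1,5,2,5) (2,1,5,3,4) (2,1,5,3,5) (2,1,5,4,5) (2,2,5,2,3) (2,2,5,2,4) (2,2,5,2,5) (2,2,5,3,4) (2,2,5,3,5) (2,2,5,4,5) (2,3,5,2,4) (2,3,5,2,5) (2,3,5,3,4) (2,3,5,3,5) (2,3,5,4,5) — 17.
Summing: 18 + 24 + 17 = 59.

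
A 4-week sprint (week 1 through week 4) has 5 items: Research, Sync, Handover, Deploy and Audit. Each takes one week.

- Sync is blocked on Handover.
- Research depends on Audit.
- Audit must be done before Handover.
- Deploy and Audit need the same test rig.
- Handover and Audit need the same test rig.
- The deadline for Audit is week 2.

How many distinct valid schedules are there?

Splitting on Research: it can be week 2 (9), week 3 (12), week 4 (12). Listing each branch's schedules as (Sync, Handover, Deploy, Audit) by week number:
Research=week 2: (3,2,2,1) (3,2,3,1) (3,2,4,1) (4,2,2,1) (4,2,3,1) (4,2,4,1) (4,3,2,1) (4,3,3,1) (4,3,4,1) — 9.
Research=week 3: (3,2,2,1) (3,2,3,1) (3,2,4,1) (4,2,2,1) (4,2,3,1) (4,2,4,1) (4,3,1,2) (4,3,2,1) (4,3,3,1) (4,3,3,2) (4,3,4,1) (4,3,4,2) — 12.
Research=week 4: (3,2,2,1) (3,2,3,1) (3,2,4,1) (4,2,2,1) (4,2,3,1) (4,2,4,1) (4,3,1,2) (4,3,2,1) (4,3,3,1) (4,3,3,2) (4,3,4,1) (4,3,4,2) — 12.
Summing: 9 + 12 + 12 = 33.

33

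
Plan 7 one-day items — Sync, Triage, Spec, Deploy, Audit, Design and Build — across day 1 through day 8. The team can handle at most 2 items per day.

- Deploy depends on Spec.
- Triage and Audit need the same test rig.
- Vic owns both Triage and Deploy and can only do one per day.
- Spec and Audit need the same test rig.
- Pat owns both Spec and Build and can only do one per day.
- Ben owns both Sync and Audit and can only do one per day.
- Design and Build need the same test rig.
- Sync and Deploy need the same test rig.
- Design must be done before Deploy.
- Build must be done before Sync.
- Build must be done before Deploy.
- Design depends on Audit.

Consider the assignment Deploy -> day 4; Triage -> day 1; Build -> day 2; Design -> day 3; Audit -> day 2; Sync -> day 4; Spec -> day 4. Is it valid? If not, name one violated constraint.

Spec and Audit need the same test rig — holds.
Deploy depends on Spec — violated.
Build must be done before Sync — holds.
Sync and Deploy need the same test rig — violated.
Vic owns both Triage and Deploy and can only do one per day — holds.
Design must be done before Deploy — holds.
Design and Build need the same test rig — holds.
The team can handle at most 2 items per day — violated.
Pat owns both Spec and Build and can only do one per day — holds.
Ben owns both Sync and Audit and can only do one per day — holds.
Build must be done before Deploy — holds.
Design depends on Audit — holds.
Triage and Audit need the same test rig — holds.

Invalid. The team can handle at most 2 items per day.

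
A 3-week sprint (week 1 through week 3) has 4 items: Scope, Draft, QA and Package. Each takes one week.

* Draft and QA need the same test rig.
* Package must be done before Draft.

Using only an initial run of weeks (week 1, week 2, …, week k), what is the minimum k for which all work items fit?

2

The precedence chain requires at least 2 distinct weeks.
2 works (last occupied week: week 2): for example QA -> week 1; Package -> week 1; Scope -> week 1; Draft -> week 2.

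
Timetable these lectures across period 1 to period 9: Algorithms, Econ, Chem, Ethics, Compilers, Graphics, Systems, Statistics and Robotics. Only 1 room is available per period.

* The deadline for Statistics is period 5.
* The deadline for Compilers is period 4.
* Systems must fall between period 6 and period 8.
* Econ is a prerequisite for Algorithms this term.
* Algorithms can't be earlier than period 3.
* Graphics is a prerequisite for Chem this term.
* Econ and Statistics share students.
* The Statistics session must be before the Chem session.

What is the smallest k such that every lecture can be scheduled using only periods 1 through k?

The precedence chain requires at least 2 distinct periods.
With at most 1 per period and 9 lectures, at least 9 periods are needed.
Systems can't be placed before period 6, so the schedule must run through at least period 6.
9 works (last occupied period: period 9): for example Robotics in period 9; Algorithms in period 4; Compilers in period 1; Econ in period 3; Chem in period 7; Graphics in period 5; Ethics in period 8; Systems in period 6; Statistics in period 2.

9 periods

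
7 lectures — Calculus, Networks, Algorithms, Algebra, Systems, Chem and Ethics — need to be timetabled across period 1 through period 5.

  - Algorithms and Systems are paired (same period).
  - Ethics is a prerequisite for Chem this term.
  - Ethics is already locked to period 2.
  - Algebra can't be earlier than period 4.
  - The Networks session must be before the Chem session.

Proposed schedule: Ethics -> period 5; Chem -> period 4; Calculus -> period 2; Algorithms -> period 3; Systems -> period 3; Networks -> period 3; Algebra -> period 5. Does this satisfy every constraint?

Invalid. Ethics is already locked to period 2.

Ethics is already locked to period 2 — violated.
Ethics is a prerequisite for Chem this term — violated.
Algorithms and Systems are paired (same period) — holds.
Algebra can't be earlier than period 4 — holds.
The Networks session must be before the Chem session — holds.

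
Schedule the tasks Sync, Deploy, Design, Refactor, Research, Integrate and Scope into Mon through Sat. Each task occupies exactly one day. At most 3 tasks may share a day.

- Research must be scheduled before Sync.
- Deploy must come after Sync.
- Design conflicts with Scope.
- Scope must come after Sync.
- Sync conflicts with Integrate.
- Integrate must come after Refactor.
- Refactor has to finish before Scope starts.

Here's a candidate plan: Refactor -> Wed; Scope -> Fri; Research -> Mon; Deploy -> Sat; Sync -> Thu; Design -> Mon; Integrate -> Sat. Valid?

Valid

Scope must come after Sync — holds.
At most 3 tasks may share a day — holds.
Design conflicts with Scope — holds.
Sync conflicts with Integrate — holds.
Deploy must come after Sync — holds.
Refactor has to finish before Scope starts — holds.
Research must be scheduled before Sync — holds.
Integrate must come after Refactor — holds.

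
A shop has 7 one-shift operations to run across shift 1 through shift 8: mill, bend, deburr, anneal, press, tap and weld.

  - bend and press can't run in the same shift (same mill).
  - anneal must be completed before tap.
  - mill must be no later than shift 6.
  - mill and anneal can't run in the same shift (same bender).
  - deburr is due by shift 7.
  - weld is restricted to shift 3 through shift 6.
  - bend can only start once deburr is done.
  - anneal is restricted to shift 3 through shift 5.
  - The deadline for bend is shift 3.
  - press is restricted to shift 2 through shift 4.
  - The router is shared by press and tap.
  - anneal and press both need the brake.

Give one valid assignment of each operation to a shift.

bend=shift 2, deburr=shift 1, press=shift 4, anneal=shift 3, tap=shift 5, mill=shift 1, weld=shift 3

Checking: anneal(shift 3) before tap(shift 5); deburr(shift 1) before bend(shift 2); press(shift 4) != tap(shift 5); anneal(shift 3) != press(shift 4); bend(shift 2) != press(shift 4); mill(shift 1) != anneal(shift 3); mill=shift 1 in [shift 1,shift 6]; weld=shift 3 in [shift 3,shift 6]; bend=shift 2 in [shift 1,shift 3]; anneal=shift 3 in [shift 3,shift 5]; press=shift 4 in [shift 2,shift 4]; deburr=shift 1 in [shift 1,shift 7].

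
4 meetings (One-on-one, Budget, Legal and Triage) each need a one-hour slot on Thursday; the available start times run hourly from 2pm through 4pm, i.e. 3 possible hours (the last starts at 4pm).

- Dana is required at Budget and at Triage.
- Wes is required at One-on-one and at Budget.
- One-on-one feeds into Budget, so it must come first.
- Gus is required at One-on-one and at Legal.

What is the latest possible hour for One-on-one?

3pm

Downstream work caps One-on-one at 3pm.
One-on-one at 3pm is achievable: One-on-one -> 3pm, Budget -> 4pm, Legal -> 2pm, Triage -> 2pm.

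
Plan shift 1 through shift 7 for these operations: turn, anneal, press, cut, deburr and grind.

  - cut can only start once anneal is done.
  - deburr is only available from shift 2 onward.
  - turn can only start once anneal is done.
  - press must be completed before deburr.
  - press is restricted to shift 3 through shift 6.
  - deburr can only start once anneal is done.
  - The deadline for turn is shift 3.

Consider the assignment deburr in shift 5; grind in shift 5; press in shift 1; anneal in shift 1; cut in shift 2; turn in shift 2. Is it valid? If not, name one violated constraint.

press must be completed before deburr — holds.
press is restricted to shift 3 through shift 6 — violated.
turn can only start once anneal is done — holds.
The deadline for turn is shift 3 — holds.
cut can only start once anneal is done — holds.
deburr can only start once anneal is done — holds.
deburr is only available from shift 2 onward — holds.

No — it violates: press is restricted to shift 3 through shift 6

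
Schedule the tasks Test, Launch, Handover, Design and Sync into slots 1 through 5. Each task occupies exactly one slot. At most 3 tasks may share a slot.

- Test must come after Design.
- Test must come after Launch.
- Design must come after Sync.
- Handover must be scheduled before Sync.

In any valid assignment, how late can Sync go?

3

Precedence pushes Sync to at least 2; downstream work caps Sync at 3.
Sync at 3 is achievable: Test=5; Handover=1; Design=4; Sync=3; Launch=1.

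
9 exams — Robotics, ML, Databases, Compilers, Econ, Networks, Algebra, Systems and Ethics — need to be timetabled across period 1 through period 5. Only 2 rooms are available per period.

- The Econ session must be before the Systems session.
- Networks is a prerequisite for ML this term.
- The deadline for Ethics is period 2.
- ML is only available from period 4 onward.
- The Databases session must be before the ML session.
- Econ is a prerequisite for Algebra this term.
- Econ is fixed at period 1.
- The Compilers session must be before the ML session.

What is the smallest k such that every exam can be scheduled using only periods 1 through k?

The precedence chain requires at least 2 distinct periods.
With at most 2 per period and 9 exams, at least 5 periods are needed.
ML can't be placed before period 4, so the schedule must run through at least period 4.
5 works (last occupied period: period 5): for example Systems -> period 4; Robotics -> period 5; Algebra -> period 3; Ethics -> period 1; Databases -> period 2; Econ -> period 1; Compilers -> period 2; ML -> period 4; Networks -> period 3.

5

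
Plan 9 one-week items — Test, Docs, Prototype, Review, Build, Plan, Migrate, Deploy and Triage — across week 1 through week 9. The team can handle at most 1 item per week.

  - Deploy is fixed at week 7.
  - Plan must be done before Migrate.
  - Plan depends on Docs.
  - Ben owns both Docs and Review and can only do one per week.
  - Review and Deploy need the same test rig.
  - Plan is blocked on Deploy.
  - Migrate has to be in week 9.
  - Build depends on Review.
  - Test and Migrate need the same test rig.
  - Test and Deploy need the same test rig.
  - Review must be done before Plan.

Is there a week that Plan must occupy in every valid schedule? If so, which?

Deploy is fixed at week 7 and must come before Plan, so Plan is at least week 8.
Migrate is fixed at week 9 and must come after Plan, so Plan is at most week 8.
So Plan must be week 8.

week 8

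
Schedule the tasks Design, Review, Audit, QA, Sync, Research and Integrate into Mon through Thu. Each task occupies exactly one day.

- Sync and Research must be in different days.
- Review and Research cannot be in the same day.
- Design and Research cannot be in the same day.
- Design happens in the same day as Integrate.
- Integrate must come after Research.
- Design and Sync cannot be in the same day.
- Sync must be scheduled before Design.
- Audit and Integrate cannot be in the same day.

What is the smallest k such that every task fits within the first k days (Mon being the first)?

The precedence chain requires at least 2 distinct days.
Could 2 days be enough, i.e. nothing placed later than Tue? No: Design must come after Sync (at Mon or later) → {Tue}; Sync must come before Design (at Tue or earlier) → {Mon}; Integrate must come after Research (at Mon or later) → {Tue}; Research must come before Integrate (at Tue or earlier) → {Mon}; Research can't share with Sync (Mon) → nothing is left.
So 2 days is not enough.
3 works (last occupied day: Wed): for example Research in Tue; Review in Mon; Design in Wed; QA in Mon; Sync in Mon; Audit in Mon; Integrate in Wed.

3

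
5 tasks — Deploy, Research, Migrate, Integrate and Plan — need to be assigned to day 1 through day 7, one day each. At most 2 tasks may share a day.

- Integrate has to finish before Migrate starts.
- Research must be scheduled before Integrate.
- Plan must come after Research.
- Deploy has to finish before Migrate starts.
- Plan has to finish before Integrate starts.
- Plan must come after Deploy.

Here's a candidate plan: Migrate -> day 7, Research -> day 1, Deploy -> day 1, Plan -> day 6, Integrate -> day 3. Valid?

Research must be scheduled before Integrate — holds.
Plan must come after Deploy — holds.
Integrate has to finish before Migrate starts — holds.
Plan has to finish before Integrate starts — violated.
Plan must come after Research — holds.
Deploy has to finish before Migrate starts — holds.
At most 2 tasks may share a day — holds.

No — it violates: Plan has to finish before Integrate starts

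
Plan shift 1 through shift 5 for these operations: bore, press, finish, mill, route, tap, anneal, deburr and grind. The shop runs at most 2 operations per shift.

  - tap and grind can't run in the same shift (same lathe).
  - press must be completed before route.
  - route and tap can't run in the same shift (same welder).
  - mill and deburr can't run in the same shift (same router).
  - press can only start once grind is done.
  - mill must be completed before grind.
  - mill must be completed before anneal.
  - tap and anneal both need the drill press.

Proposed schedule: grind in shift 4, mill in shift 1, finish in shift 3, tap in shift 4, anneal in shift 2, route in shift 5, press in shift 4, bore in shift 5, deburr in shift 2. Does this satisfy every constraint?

tap and anneal both need the drill press — holds.
press can only start once grind is done — violated.
mill must be completed before grind — holds.
mill and deburr can't run in the same shift (same router) — holds.
mill must be completed before anneal — holds.
tap and grind can't run in the same shift (same lathe) — violated.
press must be completed before route — holds.
route and tap can't run in the same shift (same welder) — holds.
The shop runs at most 2 operations per shift — violated.

No. tap and grind can't run in the same shift (same lathe) is not satisfied.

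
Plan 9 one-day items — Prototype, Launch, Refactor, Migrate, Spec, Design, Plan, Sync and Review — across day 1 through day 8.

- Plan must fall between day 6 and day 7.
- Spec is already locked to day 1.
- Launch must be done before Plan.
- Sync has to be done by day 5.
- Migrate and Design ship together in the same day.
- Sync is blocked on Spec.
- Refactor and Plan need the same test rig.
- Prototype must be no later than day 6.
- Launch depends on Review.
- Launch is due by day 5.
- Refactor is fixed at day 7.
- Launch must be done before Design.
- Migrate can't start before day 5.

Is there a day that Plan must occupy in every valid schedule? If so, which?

day 6

Plan's window is day 6–day 7.
Refactor is fixed at day 7, and Plan can't share a day with Refactor.
So Plan must be day 6.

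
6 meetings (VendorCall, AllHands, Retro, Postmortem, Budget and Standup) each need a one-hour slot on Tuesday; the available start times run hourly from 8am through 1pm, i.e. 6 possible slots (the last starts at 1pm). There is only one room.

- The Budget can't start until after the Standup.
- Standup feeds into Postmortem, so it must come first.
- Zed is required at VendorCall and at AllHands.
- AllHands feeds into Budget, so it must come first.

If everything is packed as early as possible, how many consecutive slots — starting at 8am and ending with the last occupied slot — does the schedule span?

The precedence chain requires at least 2 distinct slots.
With at most 1 per slot and 6 meetings, at least 6 slots are needed.
6 works (last occupied slot: 1pm): for example VendorCall -> 12pm, Postmortem -> 11am, Retro -> 1pm, AllHands -> 9am, Budget -> 10am, Standup -> 8am.

6 slots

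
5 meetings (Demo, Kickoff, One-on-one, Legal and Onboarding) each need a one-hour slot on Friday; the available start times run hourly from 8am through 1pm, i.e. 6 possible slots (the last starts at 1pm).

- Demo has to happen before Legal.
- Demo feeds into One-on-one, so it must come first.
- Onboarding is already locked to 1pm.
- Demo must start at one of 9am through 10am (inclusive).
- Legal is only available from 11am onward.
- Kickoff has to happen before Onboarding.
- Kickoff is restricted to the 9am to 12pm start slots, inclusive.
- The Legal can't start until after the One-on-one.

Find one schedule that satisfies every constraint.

Legal -> 11am; One-on-one -> 10am; Onboarding -> 1pm; Kickoff -> 9am; Demo -> 9am

Checking: Demo(9am) before Legal(11am); Kickoff(9am) before Onboarding(1pm); One-on-one(10am) before Legal(11am); Demo(9am) before One-on-one(10am); Demo=9am in [9am,10am]; Legal=11am in [11am,1pm]; Onboarding=1pm in [1pm,1pm]; Kickoff=9am in [9am,12pm].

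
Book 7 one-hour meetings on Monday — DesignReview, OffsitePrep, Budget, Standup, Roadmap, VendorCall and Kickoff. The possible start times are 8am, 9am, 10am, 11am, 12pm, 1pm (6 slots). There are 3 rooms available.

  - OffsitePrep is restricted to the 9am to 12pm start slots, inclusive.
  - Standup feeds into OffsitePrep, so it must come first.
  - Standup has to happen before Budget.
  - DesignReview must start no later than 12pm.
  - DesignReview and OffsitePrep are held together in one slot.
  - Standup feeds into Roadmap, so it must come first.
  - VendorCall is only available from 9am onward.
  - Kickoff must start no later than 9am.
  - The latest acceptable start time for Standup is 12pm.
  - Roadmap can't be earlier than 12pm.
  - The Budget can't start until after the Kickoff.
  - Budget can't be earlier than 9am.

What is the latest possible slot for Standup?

11am

Standup's own window allows nothing later than 12pm; downstream work caps Standup at 11am.
Standup at 11am is achievable: OffsitePrep in 12pm, Budget in 1pm, Roadmap in 12pm, DesignReview in 12pm, Standup in 11am, Kickoff in 8am, VendorCall in 9am.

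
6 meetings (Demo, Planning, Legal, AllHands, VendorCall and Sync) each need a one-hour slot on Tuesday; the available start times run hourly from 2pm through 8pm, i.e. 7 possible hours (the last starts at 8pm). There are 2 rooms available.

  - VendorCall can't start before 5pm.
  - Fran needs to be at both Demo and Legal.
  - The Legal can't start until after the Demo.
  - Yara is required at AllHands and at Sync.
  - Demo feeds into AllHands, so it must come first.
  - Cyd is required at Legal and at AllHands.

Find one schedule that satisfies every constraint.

VendorCall -> 5pm; Planning -> 2pm; Sync -> 3pm; AllHands -> 4pm; Demo -> 2pm; Legal -> 3pm

Checking: Demo(2pm) before AllHands(4pm); Demo(2pm) before Legal(3pm); Demo(2pm) != Legal(3pm); AllHands(4pm) != Sync(3pm); Legal(3pm) != AllHands(4pm); VendorCall=5pm in [5pm,8pm]; max 2 per hour (cap 2).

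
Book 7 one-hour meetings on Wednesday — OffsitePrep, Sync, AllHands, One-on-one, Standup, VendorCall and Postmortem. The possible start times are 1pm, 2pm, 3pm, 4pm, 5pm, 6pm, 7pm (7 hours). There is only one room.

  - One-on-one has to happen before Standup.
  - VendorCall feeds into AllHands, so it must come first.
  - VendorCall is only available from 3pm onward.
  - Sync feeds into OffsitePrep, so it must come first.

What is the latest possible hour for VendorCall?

VendorCall is available from 3pm; downstream work caps VendorCall at 6pm.
VendorCall at 6pm is achievable: VendorCall in 6pm, Standup in 4pm, AllHands in 7pm, Sync in 1pm, Postmortem in 5pm, One-on-one in 3pm, OffsitePrep in 2pm.

6pm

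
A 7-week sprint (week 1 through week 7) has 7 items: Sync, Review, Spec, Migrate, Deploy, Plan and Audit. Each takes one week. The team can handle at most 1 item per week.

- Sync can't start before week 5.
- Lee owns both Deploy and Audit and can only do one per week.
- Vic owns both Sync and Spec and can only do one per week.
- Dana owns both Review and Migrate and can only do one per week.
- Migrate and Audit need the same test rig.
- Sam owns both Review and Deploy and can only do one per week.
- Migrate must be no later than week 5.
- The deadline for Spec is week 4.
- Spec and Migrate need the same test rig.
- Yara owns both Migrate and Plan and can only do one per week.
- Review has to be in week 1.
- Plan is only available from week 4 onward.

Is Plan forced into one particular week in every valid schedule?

Plan can be week 4 (e.g. Audit=week 7; Migrate=week 3; Review=week 1; Plan=week 4; Spec=week 2; Deploy=week 6; Sync=week 5) or week 5 (e.g. Spec -> week 2; Sync -> week 6; Review -> week 1; Migrate -> week 3; Deploy -> week 4; Audit -> week 7; Plan -> week 5).

No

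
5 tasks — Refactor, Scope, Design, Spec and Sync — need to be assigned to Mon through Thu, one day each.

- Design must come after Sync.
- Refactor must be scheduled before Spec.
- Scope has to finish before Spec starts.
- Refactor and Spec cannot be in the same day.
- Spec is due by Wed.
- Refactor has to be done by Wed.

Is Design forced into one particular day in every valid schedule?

Design can be Tue (e.g. Scope in Mon; Sync in Mon; Design in Tue; Refactor in Mon; Spec in Tue) or Wed (e.g. Design=Wed, Sync=Mon, Refactor=Mon, Scope=Mon, Spec=Tue).

No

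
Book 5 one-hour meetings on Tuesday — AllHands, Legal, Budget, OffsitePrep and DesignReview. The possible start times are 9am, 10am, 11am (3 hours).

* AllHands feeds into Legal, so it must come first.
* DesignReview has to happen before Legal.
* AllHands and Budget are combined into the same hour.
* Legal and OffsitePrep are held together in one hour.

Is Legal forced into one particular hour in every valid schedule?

No

Legal can be 10am (e.g. Legal=10am; OffsitePrep=10am; DesignReview=9am; AllHands=9am; Budget=9am) or 11am (e.g. DesignReview=9am; Legal=11am; Budget=9am; AllHands=9am; OffsitePrep=11am).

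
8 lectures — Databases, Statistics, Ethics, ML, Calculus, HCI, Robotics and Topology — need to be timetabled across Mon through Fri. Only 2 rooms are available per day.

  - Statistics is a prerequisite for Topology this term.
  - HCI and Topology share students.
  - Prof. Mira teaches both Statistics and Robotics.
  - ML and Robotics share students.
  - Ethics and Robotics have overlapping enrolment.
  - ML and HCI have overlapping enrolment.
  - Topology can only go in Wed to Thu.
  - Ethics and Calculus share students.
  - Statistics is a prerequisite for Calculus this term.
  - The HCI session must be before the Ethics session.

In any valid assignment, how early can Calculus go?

Tue

Precedence pushes Calculus to at least Tue.
Calculus at Tue is achievable: Topology in Wed; Ethics in Wed; Robotics in Fri; ML in Thu; Statistics in Mon; HCI in Mon; Calculus in Tue; Databases in Tue.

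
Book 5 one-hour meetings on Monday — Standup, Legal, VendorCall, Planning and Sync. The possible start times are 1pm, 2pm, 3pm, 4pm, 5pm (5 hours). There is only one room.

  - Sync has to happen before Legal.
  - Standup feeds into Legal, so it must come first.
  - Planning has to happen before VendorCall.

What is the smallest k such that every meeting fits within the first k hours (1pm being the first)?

5

The precedence chain requires at least 2 distinct hours.
With at most 1 per hour and 5 meetings, at least 5 hours are needed.
5 works (last occupied hour: 5pm): for example Legal=3pm; Planning=4pm; Sync=2pm; Standup=1pm; VendorCall=5pm.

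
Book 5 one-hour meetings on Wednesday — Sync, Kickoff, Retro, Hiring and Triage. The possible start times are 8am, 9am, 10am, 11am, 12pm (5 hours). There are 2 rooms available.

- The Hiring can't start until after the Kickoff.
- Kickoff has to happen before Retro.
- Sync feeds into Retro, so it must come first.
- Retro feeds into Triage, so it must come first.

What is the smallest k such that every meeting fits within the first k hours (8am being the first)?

3

The precedence chain requires at least 3 distinct hours.
With at most 2 per hour and 5 meetings, at least 3 hours are needed.
3 works (last occupied hour: 10am): for example Triage in 10am, Hiring in 9am, Retro in 9am, Sync in 8am, Kickoff in 8am.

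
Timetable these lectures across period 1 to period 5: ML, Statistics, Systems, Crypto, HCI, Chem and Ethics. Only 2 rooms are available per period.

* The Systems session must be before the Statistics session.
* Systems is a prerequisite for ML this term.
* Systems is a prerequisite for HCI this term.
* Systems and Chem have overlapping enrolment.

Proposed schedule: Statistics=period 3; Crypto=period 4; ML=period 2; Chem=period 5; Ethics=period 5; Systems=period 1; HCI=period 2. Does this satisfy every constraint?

The Systems session must be before the Statistics session — holds.
Only 2 rooms are available per period — holds.
Systems and Chem have overlapping enrolment — holds.
Systems is a prerequisite for ML this term — holds.
Systems is a prerequisite for HCI this term — holds.

Yes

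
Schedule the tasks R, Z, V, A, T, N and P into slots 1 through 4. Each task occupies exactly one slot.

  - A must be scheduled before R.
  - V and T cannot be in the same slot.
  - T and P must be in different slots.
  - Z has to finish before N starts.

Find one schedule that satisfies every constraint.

P in 1, T in 2, N in 2, Z in 1, R in 2, A in 1, V in 1

Checking: Z(1) before N(2); A(1) before R(2); V(1) != T(2); T(2) != P(1).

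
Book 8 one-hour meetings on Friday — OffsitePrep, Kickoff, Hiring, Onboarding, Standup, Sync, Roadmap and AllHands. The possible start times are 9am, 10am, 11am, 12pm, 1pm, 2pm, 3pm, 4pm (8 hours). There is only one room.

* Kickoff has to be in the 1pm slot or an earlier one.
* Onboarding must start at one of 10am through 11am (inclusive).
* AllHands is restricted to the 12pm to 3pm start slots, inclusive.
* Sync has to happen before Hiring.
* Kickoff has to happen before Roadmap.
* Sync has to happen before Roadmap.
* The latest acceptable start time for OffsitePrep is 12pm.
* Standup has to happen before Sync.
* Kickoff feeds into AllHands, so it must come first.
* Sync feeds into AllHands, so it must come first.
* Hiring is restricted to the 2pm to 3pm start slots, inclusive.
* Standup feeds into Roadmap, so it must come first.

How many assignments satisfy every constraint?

Splitting on OffsitePrep: it can be 9am (12), 10am (6), 11am (6), 12pm (12). Listing each branch's schedules as (Kickoff, Hiring, Onboarding, Standup, Sync, Roadmap, AllHands):
OffsitePrep=9am: (10am,2pm,11am,12pm,1pm,4pm,3pm) (10am,3pm,11am,12pm,1pm,4pm,2pm) (11am,2pm,10am,12pm,1pm,4pm,3pm) (11am,3pm,10am,12pm,1pm,4pm,2pm) (12pm,2pm,10am,11am,1pm,4pm,3pm) (12pm,2pm,11am,10am,1pm,4pm,3pm) (12pm,3pm,10am,11am,1pm,4pm,2pm) (12pm,3pm,11am,10am,1pm,4pm,2pm) (1pm,2pm,10am,11am,12pm,4pm,3pm) (1pm,2pm,11am,10am,12pm,4pm,3pm) (1pm,3pm,10am,11am,12pm,4pm,2pm) (1pm,3pm,11am,10am,12pm,4pm,2pm) — 12.
OffsitePrep=10am: (9am,2pm,11am,12pm,1pm,4pm,3pm) (9am,3pm,11am,12pm,1pm,4pm,2pm) (12pm,2pm,11am,9am,1pm,4pm,3pm) (12pm,3pm,11am,9am,1pm,4pm,2pm) (1pm,2pm,11am,9am,12pm,4pm,3pm) (1pm,3pm,11am,9am,12pm,4pm,2pm) — 6.
OffsitePrep=11am: (9am,2pm,10am,12pm,1pm,4pm,3pm) (9am,3pm,10am,12pm,1pm,4pm,2pm) (12pm,2pm,10am,9am,1pm,4pm,3pm) (12pm,3pm,10am,9am,1pm,4pm,2pm) (1pm,2pm,10am,9am,12pm,4pm,3pm) (1pm,3pm,10am,9am,12pm,4pm,2pm) — 6.
OffsitePrep=12pm: (9am,2pm,10am,11am,1pm,4pm,3pm) (9am,2pm,11am,10am,1pm,4pm,3pm) (9am,3pm,10am,11am,1pm,4pm,2pm) (9am,3pm,11am,10am,1pm,4pm,2pm) (10am,2pm,11am,9am,1pm,4pm,3pm) (10am,3pm,11am,9am,1pm,4pm,2pm) (11am,2pm,10am,9am,1pm,4pm,3pm) (11am,3pm,10am,9am,1pm,4pm,2pm) (1pm,2pm,10am,9am,11am,4pm,3pm) (1pm,2pm,11am,9am,10am,4pm,3pm) (1pm,3pm,10am,9am,11am,4pm,2pm) (1pm,3pm,11am,9am,10am,4pm,2pm) — 12.
Summing: 12 + 6 + 6 + 12 = 36.

36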